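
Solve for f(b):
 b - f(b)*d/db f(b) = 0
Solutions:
 f(b) = -sqrt(C1 + b^2)
 f(b) = sqrt(C1 + b^2)


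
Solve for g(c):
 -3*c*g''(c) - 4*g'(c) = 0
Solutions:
 g(c) = C1 + C2/c^(1/3)


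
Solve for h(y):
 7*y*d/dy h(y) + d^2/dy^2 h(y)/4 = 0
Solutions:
 h(y) = C1 + C2*erf(sqrt(14)*y)


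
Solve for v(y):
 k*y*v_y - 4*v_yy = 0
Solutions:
 v(y) = Piecewise((-sqrt(2)*sqrt(pi)*C1*erf(sqrt(2)*y*sqrt(-k)/4)/sqrt(-k) - C2, (k > 0) | (k < 0)), (-C1*y - C2, True))


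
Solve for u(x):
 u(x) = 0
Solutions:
 u(x) = 0


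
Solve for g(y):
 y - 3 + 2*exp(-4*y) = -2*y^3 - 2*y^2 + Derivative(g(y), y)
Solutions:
 g(y) = C1 + y^4/2 + 2*y^3/3 + y^2/2 - 3*y - exp(-4*y)/2


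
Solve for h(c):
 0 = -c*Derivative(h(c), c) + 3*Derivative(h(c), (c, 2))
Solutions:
 h(c) = C1 + C2*erfi(sqrt(6)*c/6)


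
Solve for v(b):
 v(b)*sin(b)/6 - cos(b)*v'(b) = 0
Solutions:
 v(b) = C1/cos(b)^(1/6)


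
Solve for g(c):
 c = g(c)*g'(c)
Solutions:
 g(c) = -sqrt(C1 + c^2)
 g(c) = sqrt(C1 + c^2)


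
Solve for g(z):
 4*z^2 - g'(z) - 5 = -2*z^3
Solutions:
 g(z) = C1 + z^4/2 + 4*z^3/3 - 5*z


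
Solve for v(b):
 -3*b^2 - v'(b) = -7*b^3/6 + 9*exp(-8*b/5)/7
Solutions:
 v(b) = C1 + 7*b^4/24 - b^3 + 45*exp(-8*b/5)/56


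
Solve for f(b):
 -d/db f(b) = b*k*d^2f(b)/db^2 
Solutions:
 f(b) = C1 + b^(((re(k) - 1)*re(k) + im(k)^2)/(re(k)^2 + im(k)^2))*(C2*sin(log(b)*Abs(im(k))/(re(k)^2 + im(k)^2)) + C3*cos(log(b)*im(k)/(re(k)^2 + im(k)^2)))


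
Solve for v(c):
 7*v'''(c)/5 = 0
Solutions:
 v(c) = C1 + C2*c + C3*c^2


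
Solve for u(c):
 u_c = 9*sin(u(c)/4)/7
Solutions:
 -9*c/7 + 2*log(cos(u(c)/4) - 1) - 2*log(cos(u(c)/4) + 1) = C1


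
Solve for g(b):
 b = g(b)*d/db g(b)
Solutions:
 g(b) = -sqrt(C1 + b^2)
 g(b) = sqrt(C1 + b^2)


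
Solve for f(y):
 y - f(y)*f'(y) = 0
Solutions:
 f(y) = -sqrt(C1 + y^2)
 f(y) = sqrt(C1 + y^2)


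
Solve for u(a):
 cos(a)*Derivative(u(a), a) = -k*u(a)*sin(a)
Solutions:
 u(a) = C1*exp(k*log(cos(a)))


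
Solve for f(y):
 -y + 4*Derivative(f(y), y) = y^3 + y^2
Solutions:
 f(y) = C1 + y^4/16 + y^3/12 + y^2/8


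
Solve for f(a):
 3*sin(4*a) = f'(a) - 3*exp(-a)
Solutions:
 f(a) = C1 - 3*cos(4*a)/4 - 3*exp(-a)


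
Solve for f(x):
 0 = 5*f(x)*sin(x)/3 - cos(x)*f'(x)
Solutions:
 f(x) = C1/cos(x)^(5/3)


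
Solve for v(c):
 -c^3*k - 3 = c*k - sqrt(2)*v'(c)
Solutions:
 v(c) = C1 + sqrt(2)*c^4*k/8 + sqrt(2)*c^2*k/4 + 3*sqrt(2)*c/2


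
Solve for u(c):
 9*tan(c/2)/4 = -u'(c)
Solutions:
 u(c) = C1 + 9*log(cos(c/2))/2


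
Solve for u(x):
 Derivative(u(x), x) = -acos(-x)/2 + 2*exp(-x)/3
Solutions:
 u(x) = C1 - x*acos(-x)/2 - sqrt(1 - x^2)/2 - 2*exp(-x)/3


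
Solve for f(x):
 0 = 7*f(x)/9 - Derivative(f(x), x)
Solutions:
 f(x) = C1*exp(7*x/9)


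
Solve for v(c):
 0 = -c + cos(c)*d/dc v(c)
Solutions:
 v(c) = C1 + Integral(c/cos(c), c)


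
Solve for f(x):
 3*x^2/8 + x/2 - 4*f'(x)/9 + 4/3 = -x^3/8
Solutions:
 f(x) = C1 + 9*x^4/128 + 9*x^3/32 + 9*x^2/16 + 3*x


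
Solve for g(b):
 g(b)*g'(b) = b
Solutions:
 g(b) = -sqrt(C1 + b^2)
 g(b) = sqrt(C1 + b^2)


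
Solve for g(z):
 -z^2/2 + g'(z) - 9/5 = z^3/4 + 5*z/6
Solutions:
 g(z) = C1 + z^4/16 + z^3/6 + 5*z^2/12 + 9*z/5


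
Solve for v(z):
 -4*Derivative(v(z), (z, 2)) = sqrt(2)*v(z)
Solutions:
 v(z) = C1*sin(2^(1/4)*z/2) + C2*cos(2^(1/4)*z/2)


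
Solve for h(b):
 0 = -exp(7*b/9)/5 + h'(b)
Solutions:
 h(b) = C1 + 9*exp(7*b/9)/35


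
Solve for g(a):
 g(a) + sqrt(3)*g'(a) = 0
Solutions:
 g(a) = C1*exp(-sqrt(3)*a/3)


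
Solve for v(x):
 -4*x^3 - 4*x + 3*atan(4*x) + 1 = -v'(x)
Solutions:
 v(x) = C1 + x^4 + 2*x^2 - 3*x*atan(4*x) - x + 3*log(16*x^2 + 1)/8


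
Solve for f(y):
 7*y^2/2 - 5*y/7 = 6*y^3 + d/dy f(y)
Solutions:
 f(y) = C1 - 3*y^4/2 + 7*y^3/6 - 5*y^2/14


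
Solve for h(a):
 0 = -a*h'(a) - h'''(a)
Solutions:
 h(a) = C1 + Integral(C2*airyai(-a) + C3*airybi(-a), a)


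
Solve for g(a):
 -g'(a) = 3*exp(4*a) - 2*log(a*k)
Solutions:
 g(a) = C1 + 2*a*log(a*k) - 2*a - 3*exp(4*a)/4


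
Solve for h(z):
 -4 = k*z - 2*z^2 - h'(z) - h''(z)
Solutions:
 h(z) = C1 + C2*exp(-z) + k*z^2/2 - k*z - 2*z^3/3 + 2*z^2


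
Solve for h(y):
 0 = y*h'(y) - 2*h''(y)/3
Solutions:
 h(y) = C1 + C2*erfi(sqrt(3)*y/2)


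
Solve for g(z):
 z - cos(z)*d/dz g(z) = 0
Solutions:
 g(z) = C1 + Integral(z/cos(z), z)


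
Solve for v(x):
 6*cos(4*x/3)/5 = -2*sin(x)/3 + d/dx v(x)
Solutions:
 v(x) = C1 + 9*sin(4*x/3)/10 - 2*cos(x)/3


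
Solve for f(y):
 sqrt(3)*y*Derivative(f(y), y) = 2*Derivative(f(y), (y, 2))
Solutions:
 f(y) = C1 + C2*erfi(3^(1/4)*y/2)


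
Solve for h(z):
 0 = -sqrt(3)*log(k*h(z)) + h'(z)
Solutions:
 li(k*h(z))/k = C1 + sqrt(3)*z


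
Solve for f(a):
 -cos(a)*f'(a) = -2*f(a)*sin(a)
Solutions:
 f(a) = C1/cos(a)^2


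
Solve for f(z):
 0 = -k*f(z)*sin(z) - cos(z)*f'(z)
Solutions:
 f(z) = C1*exp(k*log(cos(z)))


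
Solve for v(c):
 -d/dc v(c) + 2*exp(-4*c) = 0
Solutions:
 v(c) = C1 - exp(-4*c)/2


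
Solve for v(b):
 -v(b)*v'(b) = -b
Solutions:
 v(b) = -sqrt(C1 + b^2)
 v(b) = sqrt(C1 + b^2)


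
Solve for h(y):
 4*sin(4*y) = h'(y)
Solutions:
 h(y) = C1 - cos(4*y)


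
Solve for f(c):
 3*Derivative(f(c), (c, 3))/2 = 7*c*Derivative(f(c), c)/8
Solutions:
 f(c) = C1 + Integral(C2*airyai(126^(1/3)*c/6) + C3*airybi(126^(1/3)*c/6), c)


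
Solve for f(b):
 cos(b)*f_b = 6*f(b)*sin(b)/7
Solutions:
 f(b) = C1/cos(b)^(6/7)


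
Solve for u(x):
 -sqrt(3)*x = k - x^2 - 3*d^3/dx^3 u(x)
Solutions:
 u(x) = C1 + C2*x + C3*x^2 + k*x^3/18 - x^5/180 + sqrt(3)*x^4/72


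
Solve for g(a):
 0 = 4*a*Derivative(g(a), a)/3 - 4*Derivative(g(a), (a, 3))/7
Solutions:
 g(a) = C1 + Integral(C2*airyai(3^(2/3)*7^(1/3)*a/3) + C3*airybi(3^(2/3)*7^(1/3)*a/3), a)


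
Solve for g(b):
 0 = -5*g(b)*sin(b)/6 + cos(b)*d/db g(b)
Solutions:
 g(b) = C1/cos(b)^(5/6)


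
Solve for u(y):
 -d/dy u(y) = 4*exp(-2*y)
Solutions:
 u(y) = C1 + 2*exp(-2*y)


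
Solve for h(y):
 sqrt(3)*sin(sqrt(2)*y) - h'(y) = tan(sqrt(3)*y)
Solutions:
 h(y) = C1 + sqrt(3)*log(cos(sqrt(3)*y))/3 - sqrt(6)*cos(sqrt(2)*y)/2


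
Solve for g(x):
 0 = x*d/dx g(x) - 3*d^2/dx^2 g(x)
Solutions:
 g(x) = C1 + C2*erfi(sqrt(6)*x/6)


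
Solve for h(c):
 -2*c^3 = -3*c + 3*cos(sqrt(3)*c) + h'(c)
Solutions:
 h(c) = C1 - c^4/2 + 3*c^2/2 - sqrt(3)*sin(sqrt(3)*c)


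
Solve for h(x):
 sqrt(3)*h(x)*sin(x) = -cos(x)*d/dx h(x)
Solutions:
 h(x) = C1*cos(x)^(sqrt(3))


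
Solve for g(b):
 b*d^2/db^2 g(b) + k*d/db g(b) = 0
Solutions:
 g(b) = C1 + b^(1 - re(k))*(C2*sin(log(b)*Abs(im(k))) + C3*cos(log(b)*im(k)))


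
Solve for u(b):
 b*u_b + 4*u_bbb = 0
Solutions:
 u(b) = C1 + Integral(C2*airyai(-2^(1/3)*b/2) + C3*airybi(-2^(1/3)*b/2), b)


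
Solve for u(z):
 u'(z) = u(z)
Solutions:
 u(z) = C1*exp(z)


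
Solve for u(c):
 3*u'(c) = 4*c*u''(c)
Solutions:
 u(c) = C1 + C2*c^(7/4)


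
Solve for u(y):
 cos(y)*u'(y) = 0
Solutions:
 u(y) = C1


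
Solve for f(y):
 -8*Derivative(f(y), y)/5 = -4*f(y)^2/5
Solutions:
 f(y) = -2/(C1 + y)


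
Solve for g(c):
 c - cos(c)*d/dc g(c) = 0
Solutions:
 g(c) = C1 + Integral(c/cos(c), c)


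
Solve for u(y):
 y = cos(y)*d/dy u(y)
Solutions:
 u(y) = C1 + Integral(y/cos(y), y)


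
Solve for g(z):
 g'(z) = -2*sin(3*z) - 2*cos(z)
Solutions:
 g(z) = C1 - 2*sin(z) + 2*cos(3*z)/3


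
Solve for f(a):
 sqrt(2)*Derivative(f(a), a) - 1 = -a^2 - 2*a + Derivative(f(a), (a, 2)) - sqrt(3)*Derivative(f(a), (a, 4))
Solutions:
 f(a) = C1 + C2*exp(2^(1/6)*a*(2*3^(1/3)/(sqrt(81 - 2*sqrt(3)) + 9)^(1/3) + 2^(2/3)*3^(1/6)*(sqrt(81 - 2*sqrt(3)) + 9)^(1/3))/12)*sin(2^(1/6)*a*(-6^(2/3)*(sqrt(81 - 2*sqrt(3)) + 9)^(1/3) + 2*3^(5/6)/(sqrt(81 - 2*sqrt(3)) + 9)^(1/3))/12) + C3*exp(2^(1/6)*a*(2*3^(1/3)/(sqrt(81 - 2*sqrt(3)) + 9)^(1/3) + 2^(2/3)*3^(1/6)*(sqrt(81 - 2*sqrt(3)) + 9)^(1/3))/12)*cos(2^(1/6)*a*(-6^(2/3)*(sqrt(81 - 2*sqrt(3)) + 9)^(1/3) + 2*3^(5/6)/(sqrt(81 - 2*sqrt(3)) + 9)^(1/3))/12) + C4*exp(-2^(1/6)*a*(2*3^(1/3)/(sqrt(81 - 2*sqrt(3)) + 9)^(1/3) + 2^(2/3)*3^(1/6)*(sqrt(81 - 2*sqrt(3)) + 9)^(1/3))/6) - sqrt(2)*a^3/6 - sqrt(2)*a^2/2 - a^2/2 - a


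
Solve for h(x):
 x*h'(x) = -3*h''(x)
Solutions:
 h(x) = C1 + C2*erf(sqrt(6)*x/6)


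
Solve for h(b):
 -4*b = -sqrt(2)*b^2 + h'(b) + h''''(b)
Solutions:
 h(b) = C1 + C4*exp(-b) + sqrt(2)*b^3/3 - 2*b^2 + (C2*sin(sqrt(3)*b/2) + C3*cos(sqrt(3)*b/2))*exp(b/2)


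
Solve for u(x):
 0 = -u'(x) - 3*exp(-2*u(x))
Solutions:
 u(x) = log(-sqrt(C1 - 6*x))
 u(x) = log(C1 - 6*x)/2


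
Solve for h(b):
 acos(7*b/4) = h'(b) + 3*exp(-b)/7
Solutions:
 h(b) = C1 + b*acos(7*b/4) - sqrt(16 - 49*b^2)/7 + 3*exp(-b)/7


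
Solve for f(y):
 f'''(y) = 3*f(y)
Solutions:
 f(y) = C3*exp(3^(1/3)*y) + (C1*sin(3^(5/6)*y/2) + C2*cos(3^(5/6)*y/2))*exp(-3^(1/3)*y/2)


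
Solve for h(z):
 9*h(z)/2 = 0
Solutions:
 h(z) = 0


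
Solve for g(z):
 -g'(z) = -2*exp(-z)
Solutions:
 g(z) = C1 - 2*exp(-z)


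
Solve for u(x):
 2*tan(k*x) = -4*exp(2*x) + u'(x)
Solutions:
 u(x) = C1 + 2*Piecewise((-log(cos(k*x))/k, Ne(k, 0)), (0, True)) + 2*exp(2*x)


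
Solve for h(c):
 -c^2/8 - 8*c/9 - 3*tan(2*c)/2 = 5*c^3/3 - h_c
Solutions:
 h(c) = C1 + 5*c^4/12 + c^3/24 + 4*c^2/9 - 3*log(cos(2*c))/4


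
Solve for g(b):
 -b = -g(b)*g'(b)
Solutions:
 g(b) = -sqrt(C1 + b^2)
 g(b) = sqrt(C1 + b^2)


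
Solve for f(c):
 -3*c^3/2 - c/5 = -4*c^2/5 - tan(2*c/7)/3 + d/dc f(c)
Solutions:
 f(c) = C1 - 3*c^4/8 + 4*c^3/15 - c^2/10 - 7*log(cos(2*c/7))/6


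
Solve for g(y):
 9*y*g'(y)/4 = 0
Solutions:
 g(y) = C1


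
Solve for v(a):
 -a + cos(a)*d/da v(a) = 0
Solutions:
 v(a) = C1 + Integral(a/cos(a), a)


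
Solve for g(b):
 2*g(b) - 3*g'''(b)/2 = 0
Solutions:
 g(b) = C3*exp(6^(2/3)*b/3) + (C1*sin(2^(2/3)*3^(1/6)*b/2) + C2*cos(2^(2/3)*3^(1/6)*b/2))*exp(-6^(2/3)*b/6)


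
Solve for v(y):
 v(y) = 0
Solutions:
 v(y) = 0


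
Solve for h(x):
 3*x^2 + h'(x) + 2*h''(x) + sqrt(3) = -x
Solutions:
 h(x) = C1 + C2*exp(-x/2) - x^3 + 11*x^2/2 - 22*x - sqrt(3)*x


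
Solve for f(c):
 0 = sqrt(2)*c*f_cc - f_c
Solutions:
 f(c) = C1 + C2*c^(sqrt(2)/2 + 1)


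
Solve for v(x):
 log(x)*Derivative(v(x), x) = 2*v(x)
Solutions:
 v(x) = C1*exp(2*li(x))


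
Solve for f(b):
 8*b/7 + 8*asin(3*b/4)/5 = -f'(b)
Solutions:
 f(b) = C1 - 4*b^2/7 - 8*b*asin(3*b/4)/5 - 8*sqrt(16 - 9*b^2)/15


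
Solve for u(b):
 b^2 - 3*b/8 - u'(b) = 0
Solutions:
 u(b) = C1 + b^3/3 - 3*b^2/16


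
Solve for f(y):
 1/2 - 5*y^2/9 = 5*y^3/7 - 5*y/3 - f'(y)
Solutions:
 f(y) = C1 + 5*y^4/28 + 5*y^3/27 - 5*y^2/6 - y/2


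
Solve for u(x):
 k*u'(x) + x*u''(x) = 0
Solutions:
 u(x) = C1 + x^(1 - re(k))*(C2*sin(log(x)*Abs(im(k))) + C3*cos(log(x)*im(k)))


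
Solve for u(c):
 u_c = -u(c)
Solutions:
 u(c) = C1*exp(-c)


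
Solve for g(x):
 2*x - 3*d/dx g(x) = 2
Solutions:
 g(x) = C1 + x^2/3 - 2*x/3


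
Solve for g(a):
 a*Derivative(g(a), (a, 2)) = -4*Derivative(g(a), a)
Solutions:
 g(a) = C1 + C2/a^3


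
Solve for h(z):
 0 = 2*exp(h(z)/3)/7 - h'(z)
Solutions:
 h(z) = 3*log(-1/(C1 + 2*z)) + 3*log(21)


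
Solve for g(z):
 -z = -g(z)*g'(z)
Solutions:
 g(z) = -sqrt(C1 + z^2)
 g(z) = sqrt(C1 + z^2)


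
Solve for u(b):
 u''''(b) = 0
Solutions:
 u(b) = C1 + C2*b + C3*b^2 + C4*b^3


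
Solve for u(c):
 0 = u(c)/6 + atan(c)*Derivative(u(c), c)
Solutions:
 u(c) = C1*exp(-Integral(1/atan(c), c)/6)


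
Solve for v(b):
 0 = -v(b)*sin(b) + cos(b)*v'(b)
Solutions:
 v(b) = C1/cos(b)


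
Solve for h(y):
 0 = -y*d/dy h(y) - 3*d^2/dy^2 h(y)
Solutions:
 h(y) = C1 + C2*erf(sqrt(6)*y/6)


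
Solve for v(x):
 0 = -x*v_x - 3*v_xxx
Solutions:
 v(x) = C1 + Integral(C2*airyai(-3^(2/3)*x/3) + C3*airybi(-3^(2/3)*x/3), x)


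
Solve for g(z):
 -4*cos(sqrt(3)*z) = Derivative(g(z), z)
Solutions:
 g(z) = C1 - 4*sqrt(3)*sin(sqrt(3)*z)/3


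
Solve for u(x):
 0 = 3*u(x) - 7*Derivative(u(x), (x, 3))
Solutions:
 u(x) = C3*exp(3^(1/3)*7^(2/3)*x/7) + (C1*sin(3^(5/6)*7^(2/3)*x/14) + C2*cos(3^(5/6)*7^(2/3)*x/14))*exp(-3^(1/3)*7^(2/3)*x/14)


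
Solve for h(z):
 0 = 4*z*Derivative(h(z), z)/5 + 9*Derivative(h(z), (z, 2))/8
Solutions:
 h(z) = C1 + C2*erf(4*sqrt(5)*z/15)


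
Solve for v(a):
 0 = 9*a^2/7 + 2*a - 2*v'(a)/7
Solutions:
 v(a) = C1 + 3*a^3/2 + 7*a^2/2


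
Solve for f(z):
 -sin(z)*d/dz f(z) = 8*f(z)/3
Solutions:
 f(z) = C1*(cos(z) + 1)^(4/3)/(cos(z) - 1)^(4/3)


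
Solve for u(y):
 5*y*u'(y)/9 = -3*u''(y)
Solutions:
 u(y) = C1 + C2*erf(sqrt(30)*y/18)


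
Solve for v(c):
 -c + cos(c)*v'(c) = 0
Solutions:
 v(c) = C1 + Integral(c/cos(c), c)


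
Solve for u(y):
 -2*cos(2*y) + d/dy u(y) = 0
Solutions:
 u(y) = C1 + sin(2*y)


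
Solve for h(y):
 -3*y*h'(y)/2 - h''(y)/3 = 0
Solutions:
 h(y) = C1 + C2*erf(3*y/2)


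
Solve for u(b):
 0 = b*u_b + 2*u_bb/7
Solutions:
 u(b) = C1 + C2*erf(sqrt(7)*b/2)


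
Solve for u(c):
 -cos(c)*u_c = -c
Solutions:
 u(c) = C1 + Integral(c/cos(c), c)


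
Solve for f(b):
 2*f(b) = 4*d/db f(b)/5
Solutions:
 f(b) = C1*exp(5*b/2)


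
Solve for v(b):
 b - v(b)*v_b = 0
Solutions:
 v(b) = -sqrt(C1 + b^2)
 v(b) = sqrt(C1 + b^2)


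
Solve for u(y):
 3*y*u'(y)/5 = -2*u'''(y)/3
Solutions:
 u(y) = C1 + Integral(C2*airyai(-30^(2/3)*y/10) + C3*airybi(-30^(2/3)*y/10), y)


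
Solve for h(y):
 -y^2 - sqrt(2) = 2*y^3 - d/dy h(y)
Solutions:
 h(y) = C1 + y^4/2 + y^3/3 + sqrt(2)*y


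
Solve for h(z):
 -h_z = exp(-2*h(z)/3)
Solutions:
 h(z) = 3*log(-sqrt(C1 - z)) - 3*log(3) + 3*log(6)/2
 h(z) = 3*log(C1 - z)/2 - 3*log(3) + 3*log(6)/2


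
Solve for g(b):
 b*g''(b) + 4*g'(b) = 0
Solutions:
 g(b) = C1 + C2/b^3


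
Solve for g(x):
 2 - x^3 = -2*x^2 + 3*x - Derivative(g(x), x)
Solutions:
 g(x) = C1 + x^4/4 - 2*x^3/3 + 3*x^2/2 - 2*x


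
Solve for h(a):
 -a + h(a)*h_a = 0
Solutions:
 h(a) = -sqrt(C1 + a^2)
 h(a) = sqrt(C1 + a^2)


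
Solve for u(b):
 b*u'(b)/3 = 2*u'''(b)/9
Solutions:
 u(b) = C1 + Integral(C2*airyai(2^(2/3)*3^(1/3)*b/2) + C3*airybi(2^(2/3)*3^(1/3)*b/2), b)


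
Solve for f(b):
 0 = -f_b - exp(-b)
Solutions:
 f(b) = C1 + exp(-b)


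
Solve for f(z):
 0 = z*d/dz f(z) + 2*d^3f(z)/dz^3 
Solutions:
 f(z) = C1 + Integral(C2*airyai(-2^(2/3)*z/2) + C3*airybi(-2^(2/3)*z/2), z)


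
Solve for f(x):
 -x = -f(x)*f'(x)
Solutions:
 f(x) = -sqrt(C1 + x^2)
 f(x) = sqrt(C1 + x^2)


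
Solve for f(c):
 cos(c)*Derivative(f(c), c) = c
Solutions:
 f(c) = C1 + Integral(c/cos(c), c)


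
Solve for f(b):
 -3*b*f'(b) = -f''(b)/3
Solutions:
 f(b) = C1 + C2*erfi(3*sqrt(2)*b/2)


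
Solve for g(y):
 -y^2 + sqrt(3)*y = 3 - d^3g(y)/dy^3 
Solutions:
 g(y) = C1 + C2*y + C3*y^2 + y^5/60 - sqrt(3)*y^4/24 + y^3/2


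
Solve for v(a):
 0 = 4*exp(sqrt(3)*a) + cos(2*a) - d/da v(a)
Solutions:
 v(a) = C1 + 4*sqrt(3)*exp(sqrt(3)*a)/3 + sin(2*a)/2


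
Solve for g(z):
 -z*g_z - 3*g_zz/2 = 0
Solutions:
 g(z) = C1 + C2*erf(sqrt(3)*z/3)


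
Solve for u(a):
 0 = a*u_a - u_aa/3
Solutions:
 u(a) = C1 + C2*erfi(sqrt(6)*a/2)


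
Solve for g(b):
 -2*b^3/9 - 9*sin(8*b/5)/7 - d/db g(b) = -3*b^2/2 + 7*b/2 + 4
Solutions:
 g(b) = C1 - b^4/18 + b^3/2 - 7*b^2/4 - 4*b + 45*cos(8*b/5)/56


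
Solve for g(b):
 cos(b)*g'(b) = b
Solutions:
 g(b) = C1 + Integral(b/cos(b), b)


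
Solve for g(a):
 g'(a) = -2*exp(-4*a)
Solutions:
 g(a) = C1 + exp(-4*a)/2


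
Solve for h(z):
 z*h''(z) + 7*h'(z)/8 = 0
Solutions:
 h(z) = C1 + C2*z^(1/8)


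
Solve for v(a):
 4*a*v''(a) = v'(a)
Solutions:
 v(a) = C1 + C2*a^(5/4)


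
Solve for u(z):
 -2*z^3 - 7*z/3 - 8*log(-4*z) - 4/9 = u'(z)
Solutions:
 u(z) = C1 - z^4/2 - 7*z^2/6 - 8*z*log(-z) + z*(68/9 - 16*log(2))


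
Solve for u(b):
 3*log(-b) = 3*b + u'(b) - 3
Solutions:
 u(b) = C1 - 3*b^2/2 + 3*b*log(-b)


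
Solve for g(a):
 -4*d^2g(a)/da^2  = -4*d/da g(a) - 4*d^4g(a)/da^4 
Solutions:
 g(a) = C1 + C2*exp(6^(1/3)*a*(2*3^(1/3)/(sqrt(69) + 9)^(1/3) + 2^(1/3)*(sqrt(69) + 9)^(1/3))/12)*sin(2^(1/3)*3^(1/6)*a*(-2^(1/3)*3^(2/3)*(sqrt(69) + 9)^(1/3) + 6/(sqrt(69) + 9)^(1/3))/12) + C3*exp(6^(1/3)*a*(2*3^(1/3)/(sqrt(69) + 9)^(1/3) + 2^(1/3)*(sqrt(69) + 9)^(1/3))/12)*cos(2^(1/3)*3^(1/6)*a*(-2^(1/3)*3^(2/3)*(sqrt(69) + 9)^(1/3) + 6/(sqrt(69) + 9)^(1/3))/12) + C4*exp(-6^(1/3)*a*(2*3^(1/3)/(sqrt(69) + 9)^(1/3) + 2^(1/3)*(sqrt(69) + 9)^(1/3))/6)


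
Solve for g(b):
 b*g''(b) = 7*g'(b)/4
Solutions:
 g(b) = C1 + C2*b^(11/4)


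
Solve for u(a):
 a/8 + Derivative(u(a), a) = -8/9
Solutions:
 u(a) = C1 - a^2/16 - 8*a/9


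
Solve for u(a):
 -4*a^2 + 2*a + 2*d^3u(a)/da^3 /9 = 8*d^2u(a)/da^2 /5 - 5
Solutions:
 u(a) = C1 + C2*a + C3*exp(36*a/5) - 5*a^4/24 + 5*a^3/54 + 2075*a^2/1296


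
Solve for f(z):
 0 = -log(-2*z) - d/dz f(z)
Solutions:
 f(z) = C1 - z*log(-z) + z*(1 - log(2))


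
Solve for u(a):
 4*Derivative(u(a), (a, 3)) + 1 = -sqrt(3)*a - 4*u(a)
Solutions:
 u(a) = C3*exp(-a) - sqrt(3)*a/4 + (C1*sin(sqrt(3)*a/2) + C2*cos(sqrt(3)*a/2))*exp(a/2) - 1/4


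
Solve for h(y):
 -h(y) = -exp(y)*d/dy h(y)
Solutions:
 h(y) = C1*exp(-exp(-y))


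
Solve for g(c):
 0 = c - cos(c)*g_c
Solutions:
 g(c) = C1 + Integral(c/cos(c), c)


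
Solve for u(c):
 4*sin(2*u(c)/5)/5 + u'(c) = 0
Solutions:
 4*c/5 + 5*log(cos(2*u(c)/5) - 1)/4 - 5*log(cos(2*u(c)/5) + 1)/4 = C1


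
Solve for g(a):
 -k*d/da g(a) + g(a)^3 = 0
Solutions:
 g(a) = -sqrt(2)*sqrt(-k/(C1*k + a))/2
 g(a) = sqrt(2)*sqrt(-k/(C1*k + a))/2


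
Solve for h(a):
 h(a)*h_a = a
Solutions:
 h(a) = -sqrt(C1 + a^2)
 h(a) = sqrt(C1 + a^2)


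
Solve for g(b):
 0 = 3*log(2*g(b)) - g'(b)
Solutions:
 -Integral(1/(log(_y) + log(2)), (_y, g(b)))/3 = C1 - b


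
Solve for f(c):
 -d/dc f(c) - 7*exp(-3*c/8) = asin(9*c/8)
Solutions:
 f(c) = C1 - c*asin(9*c/8) - sqrt(64 - 81*c^2)/9 + 56*exp(-3*c/8)/3


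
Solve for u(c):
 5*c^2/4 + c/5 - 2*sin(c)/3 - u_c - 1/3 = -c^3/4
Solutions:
 u(c) = C1 + c^4/16 + 5*c^3/12 + c^2/10 - c/3 + 2*cos(c)/3


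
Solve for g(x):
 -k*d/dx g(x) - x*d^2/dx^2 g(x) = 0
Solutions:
 g(x) = C1 + x^(1 - re(k))*(C2*sin(log(x)*Abs(im(k))) + C3*cos(log(x)*im(k)))


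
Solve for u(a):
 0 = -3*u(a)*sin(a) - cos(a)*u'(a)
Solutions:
 u(a) = C1*cos(a)^3


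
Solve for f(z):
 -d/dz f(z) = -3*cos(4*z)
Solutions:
 f(z) = C1 + 3*sin(4*z)/4


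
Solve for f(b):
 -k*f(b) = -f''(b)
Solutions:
 f(b) = C1*exp(-b*sqrt(k)) + C2*exp(b*sqrt(k))


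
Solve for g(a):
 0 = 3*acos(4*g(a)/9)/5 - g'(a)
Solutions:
 Integral(1/acos(4*_y/9), (_y, g(a))) = C1 + 3*a/5


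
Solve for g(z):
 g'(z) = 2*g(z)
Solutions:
 g(z) = C1*exp(2*z)


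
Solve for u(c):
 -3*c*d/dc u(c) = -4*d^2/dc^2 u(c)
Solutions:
 u(c) = C1 + C2*erfi(sqrt(6)*c/4)


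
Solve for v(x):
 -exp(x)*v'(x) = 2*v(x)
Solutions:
 v(x) = C1*exp(2*exp(-x))


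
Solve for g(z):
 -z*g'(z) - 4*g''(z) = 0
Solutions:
 g(z) = C1 + C2*erf(sqrt(2)*z/4)


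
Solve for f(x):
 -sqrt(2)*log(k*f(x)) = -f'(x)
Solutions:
 li(k*f(x))/k = C1 + sqrt(2)*x


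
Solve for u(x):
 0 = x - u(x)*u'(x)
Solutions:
 u(x) = -sqrt(C1 + x^2)
 u(x) = sqrt(C1 + x^2)


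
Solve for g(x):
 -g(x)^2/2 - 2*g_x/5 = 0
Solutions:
 g(x) = 4/(C1 + 5*x)


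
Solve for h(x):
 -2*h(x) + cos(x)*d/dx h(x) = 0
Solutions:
 h(x) = C1*(sin(x) + 1)/(sin(x) - 1)


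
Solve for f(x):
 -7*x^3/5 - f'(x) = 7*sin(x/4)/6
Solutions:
 f(x) = C1 - 7*x^4/20 + 14*cos(x/4)/3


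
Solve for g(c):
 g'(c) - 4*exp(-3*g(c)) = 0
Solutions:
 g(c) = log(C1 + 12*c)/3
 g(c) = log((-3^(1/3) - 3^(5/6)*I)*(C1 + 4*c)^(1/3)/2)
 g(c) = log((-3^(1/3) + 3^(5/6)*I)*(C1 + 4*c)^(1/3)/2)


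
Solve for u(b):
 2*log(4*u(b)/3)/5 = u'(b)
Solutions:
 -5*Integral(1/(log(_y) - log(3) + 2*log(2)), (_y, u(b)))/2 = C1 - b


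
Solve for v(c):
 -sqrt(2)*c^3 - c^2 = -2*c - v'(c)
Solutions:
 v(c) = C1 + sqrt(2)*c^4/4 + c^3/3 - c^2


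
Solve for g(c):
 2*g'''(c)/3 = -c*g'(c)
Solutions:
 g(c) = C1 + Integral(C2*airyai(-2^(2/3)*3^(1/3)*c/2) + C3*airybi(-2^(2/3)*3^(1/3)*c/2), c)


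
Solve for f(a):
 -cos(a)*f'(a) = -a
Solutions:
 f(a) = C1 + Integral(a/cos(a), a)


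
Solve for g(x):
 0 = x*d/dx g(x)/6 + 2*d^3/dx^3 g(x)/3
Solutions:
 g(x) = C1 + Integral(C2*airyai(-2^(1/3)*x/2) + C3*airybi(-2^(1/3)*x/2), x)


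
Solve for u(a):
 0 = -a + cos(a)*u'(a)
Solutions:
 u(a) = C1 + Integral(a/cos(a), a)


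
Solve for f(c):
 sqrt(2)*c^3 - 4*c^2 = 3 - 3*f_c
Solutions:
 f(c) = C1 - sqrt(2)*c^4/12 + 4*c^3/9 + c


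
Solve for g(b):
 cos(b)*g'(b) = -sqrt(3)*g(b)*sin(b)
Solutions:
 g(b) = C1*cos(b)^(sqrt(3))


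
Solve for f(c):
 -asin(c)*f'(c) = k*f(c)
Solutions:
 f(c) = C1*exp(-k*Integral(1/asin(c), c))


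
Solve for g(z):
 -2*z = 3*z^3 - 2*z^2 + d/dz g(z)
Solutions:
 g(z) = C1 - 3*z^4/4 + 2*z^3/3 - z^2


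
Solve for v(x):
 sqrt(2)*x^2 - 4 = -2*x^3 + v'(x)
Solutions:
 v(x) = C1 + x^4/2 + sqrt(2)*x^3/3 - 4*x


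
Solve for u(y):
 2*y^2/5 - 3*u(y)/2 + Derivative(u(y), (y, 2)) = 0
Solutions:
 u(y) = C1*exp(-sqrt(6)*y/2) + C2*exp(sqrt(6)*y/2) + 4*y^2/15 + 16/45


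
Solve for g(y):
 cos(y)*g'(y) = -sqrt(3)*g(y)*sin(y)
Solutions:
 g(y) = C1*cos(y)^(sqrt(3))


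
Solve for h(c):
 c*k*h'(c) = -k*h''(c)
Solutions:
 h(c) = C1 + C2*erf(sqrt(2)*c/2)


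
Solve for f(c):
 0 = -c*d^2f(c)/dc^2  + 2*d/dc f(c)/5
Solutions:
 f(c) = C1 + C2*c^(7/5)


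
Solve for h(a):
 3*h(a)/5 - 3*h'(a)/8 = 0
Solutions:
 h(a) = C1*exp(8*a/5)


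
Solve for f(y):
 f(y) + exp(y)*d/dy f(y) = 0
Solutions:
 f(y) = C1*exp(exp(-y))


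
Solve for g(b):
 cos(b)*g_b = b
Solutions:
 g(b) = C1 + Integral(b/cos(b), b)


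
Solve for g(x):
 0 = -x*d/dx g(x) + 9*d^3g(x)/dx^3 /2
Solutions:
 g(x) = C1 + Integral(C2*airyai(6^(1/3)*x/3) + C3*airybi(6^(1/3)*x/3), x)


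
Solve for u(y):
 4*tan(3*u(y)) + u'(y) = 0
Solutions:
 u(y) = -asin(C1*exp(-12*y))/3 + pi/3
 u(y) = asin(C1*exp(-12*y))/3


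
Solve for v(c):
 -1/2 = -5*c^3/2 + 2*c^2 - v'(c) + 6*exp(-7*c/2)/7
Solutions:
 v(c) = C1 - 5*c^4/8 + 2*c^3/3 + c/2 - 12*exp(-7*c/2)/49


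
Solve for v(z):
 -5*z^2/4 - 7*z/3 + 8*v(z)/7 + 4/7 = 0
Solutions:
 v(z) = 35*z^2/32 + 49*z/24 - 1/2


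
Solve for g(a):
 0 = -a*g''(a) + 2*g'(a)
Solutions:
 g(a) = C1 + C2*a^3


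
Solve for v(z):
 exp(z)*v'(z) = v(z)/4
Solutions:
 v(z) = C1*exp(-exp(-z)/4)


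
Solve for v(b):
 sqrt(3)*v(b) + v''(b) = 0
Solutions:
 v(b) = C1*sin(3^(1/4)*b) + C2*cos(3^(1/4)*b)


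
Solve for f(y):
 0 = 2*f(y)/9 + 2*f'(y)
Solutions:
 f(y) = C1*exp(-y/9)


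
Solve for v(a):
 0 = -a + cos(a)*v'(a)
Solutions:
 v(a) = C1 + Integral(a/cos(a), a)


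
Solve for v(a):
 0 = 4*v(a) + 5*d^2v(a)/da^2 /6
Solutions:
 v(a) = C1*sin(2*sqrt(30)*a/5) + C2*cos(2*sqrt(30)*a/5)


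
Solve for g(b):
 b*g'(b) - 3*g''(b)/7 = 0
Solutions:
 g(b) = C1 + C2*erfi(sqrt(42)*b/6)


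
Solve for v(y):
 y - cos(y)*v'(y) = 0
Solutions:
 v(y) = C1 + Integral(y/cos(y), y)


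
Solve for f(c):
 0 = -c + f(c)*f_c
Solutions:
 f(c) = -sqrt(C1 + c^2)
 f(c) = sqrt(C1 + c^2)


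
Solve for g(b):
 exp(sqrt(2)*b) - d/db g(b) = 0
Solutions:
 g(b) = C1 + sqrt(2)*exp(sqrt(2)*b)/2


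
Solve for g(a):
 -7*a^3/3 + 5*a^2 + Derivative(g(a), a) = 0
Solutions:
 g(a) = C1 + 7*a^4/12 - 5*a^3/3


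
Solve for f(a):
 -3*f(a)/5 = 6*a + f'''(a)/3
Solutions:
 f(a) = C3*exp(-15^(2/3)*a/5) - 10*a + (C1*sin(3*3^(1/6)*5^(2/3)*a/10) + C2*cos(3*3^(1/6)*5^(2/3)*a/10))*exp(15^(2/3)*a/10)


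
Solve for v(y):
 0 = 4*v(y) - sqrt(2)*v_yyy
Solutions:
 v(y) = C3*exp(sqrt(2)*y) + (C1*sin(sqrt(6)*y/2) + C2*cos(sqrt(6)*y/2))*exp(-sqrt(2)*y/2)


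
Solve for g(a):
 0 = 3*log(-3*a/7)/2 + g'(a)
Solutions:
 g(a) = C1 - 3*a*log(-a)/2 + 3*a*(-log(3) + 1 + log(7))/2


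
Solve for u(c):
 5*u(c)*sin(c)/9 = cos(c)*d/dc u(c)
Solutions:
 u(c) = C1/cos(c)^(5/9)


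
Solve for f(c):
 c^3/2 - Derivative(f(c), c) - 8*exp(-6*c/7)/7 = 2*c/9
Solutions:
 f(c) = C1 + c^4/8 - c^2/9 + 4*exp(-6*c/7)/3


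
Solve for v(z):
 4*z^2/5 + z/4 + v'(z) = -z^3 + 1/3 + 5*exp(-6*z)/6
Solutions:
 v(z) = C1 - z^4/4 - 4*z^3/15 - z^2/8 + z/3 - 5*exp(-6*z)/36


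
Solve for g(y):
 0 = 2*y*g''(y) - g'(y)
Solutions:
 g(y) = C1 + C2*y^(3/2)


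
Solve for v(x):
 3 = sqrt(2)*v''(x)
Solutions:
 v(x) = C1 + C2*x + 3*sqrt(2)*x^2/4


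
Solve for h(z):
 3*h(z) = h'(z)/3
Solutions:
 h(z) = C1*exp(9*z)


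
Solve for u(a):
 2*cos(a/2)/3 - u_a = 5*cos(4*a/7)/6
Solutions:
 u(a) = C1 + 4*sin(a/2)/3 - 35*sin(4*a/7)/24


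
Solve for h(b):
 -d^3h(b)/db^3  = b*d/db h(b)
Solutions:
 h(b) = C1 + Integral(C2*airyai(-b) + C3*airybi(-b), b)


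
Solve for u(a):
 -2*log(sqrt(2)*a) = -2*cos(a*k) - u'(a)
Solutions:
 u(a) = C1 + 2*a*log(a) - 2*a + a*log(2) - 2*Piecewise((sin(a*k)/k, Ne(k, 0)), (a, True))


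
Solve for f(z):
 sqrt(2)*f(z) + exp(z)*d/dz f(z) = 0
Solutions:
 f(z) = C1*exp(sqrt(2)*exp(-z))


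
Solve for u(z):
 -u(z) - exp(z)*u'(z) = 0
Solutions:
 u(z) = C1*exp(exp(-z))


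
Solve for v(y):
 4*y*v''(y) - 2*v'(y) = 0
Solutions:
 v(y) = C1 + C2*y^(3/2)


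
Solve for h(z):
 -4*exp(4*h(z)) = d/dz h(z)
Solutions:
 h(z) = log(-I*(1/(C1 + 16*z))^(1/4))
 h(z) = log(I*(1/(C1 + 16*z))^(1/4))
 h(z) = log(-(1/(C1 + 16*z))^(1/4))
 h(z) = log(1/(C1 + 16*z))/4


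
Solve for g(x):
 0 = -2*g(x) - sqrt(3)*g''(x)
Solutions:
 g(x) = C1*sin(sqrt(2)*3^(3/4)*x/3) + C2*cos(sqrt(2)*3^(3/4)*x/3)


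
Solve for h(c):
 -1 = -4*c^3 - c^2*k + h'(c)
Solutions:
 h(c) = C1 + c^4 + c^3*k/3 - c


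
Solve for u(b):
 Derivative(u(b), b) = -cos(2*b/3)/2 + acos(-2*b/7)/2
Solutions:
 u(b) = C1 + b*acos(-2*b/7)/2 + sqrt(49 - 4*b^2)/4 - 3*sin(2*b/3)/4


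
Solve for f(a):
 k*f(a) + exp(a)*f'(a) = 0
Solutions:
 f(a) = C1*exp(k*exp(-a))


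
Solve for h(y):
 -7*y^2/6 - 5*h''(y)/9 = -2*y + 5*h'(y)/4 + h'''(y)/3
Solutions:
 h(y) = C1 - 14*y^3/45 + 164*y^2/135 - 3536*y/6075 + (C2*sin(sqrt(110)*y/6) + C3*cos(sqrt(110)*y/6))*exp(-5*y/6)


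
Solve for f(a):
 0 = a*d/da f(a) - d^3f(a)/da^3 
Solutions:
 f(a) = C1 + Integral(C2*airyai(a) + C3*airybi(a), a)


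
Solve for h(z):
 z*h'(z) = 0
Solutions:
 h(z) = C1


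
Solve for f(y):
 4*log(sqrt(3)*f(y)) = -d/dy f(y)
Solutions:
 Integral(1/(2*log(_y) + log(3)), (_y, f(y)))/2 = C1 - y


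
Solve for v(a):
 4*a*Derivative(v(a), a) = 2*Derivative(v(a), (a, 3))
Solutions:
 v(a) = C1 + Integral(C2*airyai(2^(1/3)*a) + C3*airybi(2^(1/3)*a), a)


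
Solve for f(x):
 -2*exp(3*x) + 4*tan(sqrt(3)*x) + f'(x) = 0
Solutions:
 f(x) = C1 + 2*exp(3*x)/3 + 4*sqrt(3)*log(cos(sqrt(3)*x))/3


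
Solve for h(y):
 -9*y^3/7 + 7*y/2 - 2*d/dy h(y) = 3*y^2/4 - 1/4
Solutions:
 h(y) = C1 - 9*y^4/56 - y^3/8 + 7*y^2/8 + y/8


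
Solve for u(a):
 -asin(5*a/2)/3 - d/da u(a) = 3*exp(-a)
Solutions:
 u(a) = C1 - a*asin(5*a/2)/3 - sqrt(4 - 25*a^2)/15 + 3*exp(-a)


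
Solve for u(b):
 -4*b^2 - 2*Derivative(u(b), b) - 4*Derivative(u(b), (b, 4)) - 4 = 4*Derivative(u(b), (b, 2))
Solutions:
 u(b) = C1 + C2*exp(-6^(1/3)*b*(-(9 + sqrt(129))^(1/3) + 2*6^(1/3)/(9 + sqrt(129))^(1/3))/12)*sin(2^(1/3)*3^(1/6)*b*(6*2^(1/3)/(9 + sqrt(129))^(1/3) + 3^(2/3)*(9 + sqrt(129))^(1/3))/12) + C3*exp(-6^(1/3)*b*(-(9 + sqrt(129))^(1/3) + 2*6^(1/3)/(9 + sqrt(129))^(1/3))/12)*cos(2^(1/3)*3^(1/6)*b*(6*2^(1/3)/(9 + sqrt(129))^(1/3) + 3^(2/3)*(9 + sqrt(129))^(1/3))/12) + C4*exp(6^(1/3)*b*(-(9 + sqrt(129))^(1/3) + 2*6^(1/3)/(9 + sqrt(129))^(1/3))/6) - 2*b^3/3 + 4*b^2 - 18*b


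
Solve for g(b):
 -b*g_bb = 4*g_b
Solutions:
 g(b) = C1 + C2/b^3


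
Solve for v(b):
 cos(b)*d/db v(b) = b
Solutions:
 v(b) = C1 + Integral(b/cos(b), b)


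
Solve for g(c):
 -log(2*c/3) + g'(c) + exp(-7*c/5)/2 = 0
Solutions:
 g(c) = C1 + c*log(c) + c*(-log(3) - 1 + log(2)) + 5*exp(-7*c/5)/14


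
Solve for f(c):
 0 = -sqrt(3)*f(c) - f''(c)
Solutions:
 f(c) = C1*sin(3^(1/4)*c) + C2*cos(3^(1/4)*c)


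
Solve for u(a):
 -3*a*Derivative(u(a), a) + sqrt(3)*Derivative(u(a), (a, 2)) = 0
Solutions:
 u(a) = C1 + C2*erfi(sqrt(2)*3^(1/4)*a/2)


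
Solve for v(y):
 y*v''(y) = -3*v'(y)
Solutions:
 v(y) = C1 + C2/y^2


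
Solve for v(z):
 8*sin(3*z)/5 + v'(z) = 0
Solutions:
 v(z) = C1 + 8*cos(3*z)/15


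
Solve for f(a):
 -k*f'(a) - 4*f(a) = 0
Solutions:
 f(a) = C1*exp(-4*a/k)


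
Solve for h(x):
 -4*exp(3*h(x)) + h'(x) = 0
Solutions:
 h(x) = log(-1/(C1 + 12*x))/3
 h(x) = log((-1/(C1 + 4*x))^(1/3)*(-3^(2/3) - 3*3^(1/6)*I)/6)
 h(x) = log((-1/(C1 + 4*x))^(1/3)*(-3^(2/3) + 3*3^(1/6)*I)/6)


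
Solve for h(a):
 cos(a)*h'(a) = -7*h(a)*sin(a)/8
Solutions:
 h(a) = C1*cos(a)^(7/8)


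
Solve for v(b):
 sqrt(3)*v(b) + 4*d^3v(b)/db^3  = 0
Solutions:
 v(b) = C3*exp(-2^(1/3)*3^(1/6)*b/2) + (C1*sin(2^(1/3)*3^(2/3)*b/4) + C2*cos(2^(1/3)*3^(2/3)*b/4))*exp(2^(1/3)*3^(1/6)*b/4)


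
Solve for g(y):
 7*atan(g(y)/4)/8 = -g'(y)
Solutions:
 Integral(1/atan(_y/4), (_y, g(y))) = C1 - 7*y/8


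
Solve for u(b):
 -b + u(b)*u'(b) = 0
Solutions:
 u(b) = -sqrt(C1 + b^2)
 u(b) = sqrt(C1 + b^2)


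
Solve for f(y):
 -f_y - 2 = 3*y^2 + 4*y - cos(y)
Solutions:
 f(y) = C1 - y^3 - 2*y^2 - 2*y + sin(y)


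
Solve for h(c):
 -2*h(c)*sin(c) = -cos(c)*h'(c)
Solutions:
 h(c) = C1/cos(c)^2


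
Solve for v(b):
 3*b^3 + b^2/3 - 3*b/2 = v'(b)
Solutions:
 v(b) = C1 + 3*b^4/4 + b^3/9 - 3*b^2/4


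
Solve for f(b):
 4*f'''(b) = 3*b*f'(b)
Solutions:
 f(b) = C1 + Integral(C2*airyai(6^(1/3)*b/2) + C3*airybi(6^(1/3)*b/2), b)


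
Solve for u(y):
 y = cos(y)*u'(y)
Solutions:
 u(y) = C1 + Integral(y/cos(y), y)


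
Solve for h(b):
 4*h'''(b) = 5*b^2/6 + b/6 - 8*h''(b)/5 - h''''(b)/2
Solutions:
 h(b) = C1 + C2*b + C3*exp(4*b*(-1 + 2*sqrt(5)/5)) + C4*exp(-4*b*(2*sqrt(5)/5 + 1)) + 25*b^4/576 - 5*b^3/12 + 2275*b^2/768


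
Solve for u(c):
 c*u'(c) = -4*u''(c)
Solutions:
 u(c) = C1 + C2*erf(sqrt(2)*c/4)


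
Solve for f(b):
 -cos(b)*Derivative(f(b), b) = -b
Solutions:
 f(b) = C1 + Integral(b/cos(b), b)


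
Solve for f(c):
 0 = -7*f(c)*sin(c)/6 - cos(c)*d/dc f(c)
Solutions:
 f(c) = C1*cos(c)^(7/6)


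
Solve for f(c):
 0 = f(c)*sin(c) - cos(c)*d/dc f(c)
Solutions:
 f(c) = C1/cos(c)


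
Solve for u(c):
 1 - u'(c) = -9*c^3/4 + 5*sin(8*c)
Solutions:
 u(c) = C1 + 9*c^4/16 + c + 5*cos(8*c)/8


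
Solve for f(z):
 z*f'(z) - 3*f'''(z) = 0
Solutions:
 f(z) = C1 + Integral(C2*airyai(3^(2/3)*z/3) + C3*airybi(3^(2/3)*z/3), z)


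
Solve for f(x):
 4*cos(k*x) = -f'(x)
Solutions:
 f(x) = C1 - 4*sin(k*x)/k


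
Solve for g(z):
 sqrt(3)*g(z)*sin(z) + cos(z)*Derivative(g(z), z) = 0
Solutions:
 g(z) = C1*cos(z)^(sqrt(3))


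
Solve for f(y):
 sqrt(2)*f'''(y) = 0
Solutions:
 f(y) = C1 + C2*y + C3*y^2


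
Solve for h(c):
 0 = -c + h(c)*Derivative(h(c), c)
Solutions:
 h(c) = -sqrt(C1 + c^2)
 h(c) = sqrt(C1 + c^2)


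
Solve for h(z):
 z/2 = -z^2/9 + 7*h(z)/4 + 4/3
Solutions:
 h(z) = 4*z^2/63 + 2*z/7 - 16/21


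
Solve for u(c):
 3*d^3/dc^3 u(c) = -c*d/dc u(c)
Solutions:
 u(c) = C1 + Integral(C2*airyai(-3^(2/3)*c/3) + C3*airybi(-3^(2/3)*c/3), c)


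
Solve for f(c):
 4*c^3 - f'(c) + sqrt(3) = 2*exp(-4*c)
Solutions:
 f(c) = C1 + c^4 + sqrt(3)*c + exp(-4*c)/2


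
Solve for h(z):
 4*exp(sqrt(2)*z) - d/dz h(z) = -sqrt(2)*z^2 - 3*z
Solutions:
 h(z) = C1 + sqrt(2)*z^3/3 + 3*z^2/2 + 2*sqrt(2)*exp(sqrt(2)*z)


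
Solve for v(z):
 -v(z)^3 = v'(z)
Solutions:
 v(z) = -sqrt(2)*sqrt(-1/(C1 - z))/2
 v(z) = sqrt(2)*sqrt(-1/(C1 - z))/2


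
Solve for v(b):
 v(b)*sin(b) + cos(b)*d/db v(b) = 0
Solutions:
 v(b) = C1*cos(b)


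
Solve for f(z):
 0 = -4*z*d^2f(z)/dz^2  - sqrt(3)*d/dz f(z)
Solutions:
 f(z) = C1 + C2*z^(1 - sqrt(3)/4)


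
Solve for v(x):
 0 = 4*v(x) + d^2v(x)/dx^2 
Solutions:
 v(x) = C1*sin(2*x) + C2*cos(2*x)


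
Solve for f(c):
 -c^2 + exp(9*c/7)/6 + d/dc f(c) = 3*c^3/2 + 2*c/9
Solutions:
 f(c) = C1 + 3*c^4/8 + c^3/3 + c^2/9 - 7*exp(9*c/7)/54


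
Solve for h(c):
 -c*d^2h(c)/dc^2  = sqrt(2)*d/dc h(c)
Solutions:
 h(c) = C1 + C2*c^(1 - sqrt(2))


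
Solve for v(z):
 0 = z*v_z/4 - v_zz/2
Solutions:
 v(z) = C1 + C2*erfi(z/2)


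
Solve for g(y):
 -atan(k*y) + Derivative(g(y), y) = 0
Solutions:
 g(y) = C1 + Piecewise((y*atan(k*y) - log(k^2*y^2 + 1)/(2*k), Ne(k, 0)), (0, True))


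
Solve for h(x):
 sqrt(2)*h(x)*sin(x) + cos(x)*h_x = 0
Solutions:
 h(x) = C1*cos(x)^(sqrt(2))


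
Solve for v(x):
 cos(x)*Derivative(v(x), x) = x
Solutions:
 v(x) = C1 + Integral(x/cos(x), x)


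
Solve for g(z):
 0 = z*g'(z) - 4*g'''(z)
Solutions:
 g(z) = C1 + Integral(C2*airyai(2^(1/3)*z/2) + C3*airybi(2^(1/3)*z/2), z)


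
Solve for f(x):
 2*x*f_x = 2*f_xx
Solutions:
 f(x) = C1 + C2*erfi(sqrt(2)*x/2)


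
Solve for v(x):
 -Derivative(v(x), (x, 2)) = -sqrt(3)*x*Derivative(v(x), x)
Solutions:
 v(x) = C1 + C2*erfi(sqrt(2)*3^(1/4)*x/2)


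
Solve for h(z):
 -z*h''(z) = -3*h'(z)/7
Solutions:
 h(z) = C1 + C2*z^(10/7)


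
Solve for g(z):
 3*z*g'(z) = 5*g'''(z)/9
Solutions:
 g(z) = C1 + Integral(C2*airyai(3*5^(2/3)*z/5) + C3*airybi(3*5^(2/3)*z/5), z)


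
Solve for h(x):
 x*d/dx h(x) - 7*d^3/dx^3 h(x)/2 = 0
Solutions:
 h(x) = C1 + Integral(C2*airyai(2^(1/3)*7^(2/3)*x/7) + C3*airybi(2^(1/3)*7^(2/3)*x/7), x)


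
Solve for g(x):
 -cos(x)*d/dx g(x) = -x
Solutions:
 g(x) = C1 + Integral(x/cos(x), x)


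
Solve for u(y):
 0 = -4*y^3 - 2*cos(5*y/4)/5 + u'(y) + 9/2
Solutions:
 u(y) = C1 + y^4 - 9*y/2 + 8*sin(5*y/4)/25


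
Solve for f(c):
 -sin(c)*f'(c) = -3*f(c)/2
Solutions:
 f(c) = C1*(cos(c) - 1)^(3/4)/(cos(c) + 1)^(3/4)


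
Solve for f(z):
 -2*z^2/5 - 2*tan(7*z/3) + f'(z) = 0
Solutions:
 f(z) = C1 + 2*z^3/15 - 6*log(cos(7*z/3))/7


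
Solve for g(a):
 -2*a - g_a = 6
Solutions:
 g(a) = C1 - a^2 - 6*a


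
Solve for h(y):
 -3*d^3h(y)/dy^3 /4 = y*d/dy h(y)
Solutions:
 h(y) = C1 + Integral(C2*airyai(-6^(2/3)*y/3) + C3*airybi(-6^(2/3)*y/3), y)


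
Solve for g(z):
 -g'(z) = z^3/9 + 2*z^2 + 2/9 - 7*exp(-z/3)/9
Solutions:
 g(z) = C1 - z^4/36 - 2*z^3/3 - 2*z/9 - 7*exp(-z/3)/3


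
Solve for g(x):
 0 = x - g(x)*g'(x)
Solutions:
 g(x) = -sqrt(C1 + x^2)
 g(x) = sqrt(C1 + x^2)


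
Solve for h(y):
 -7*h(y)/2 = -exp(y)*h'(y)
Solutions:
 h(y) = C1*exp(-7*exp(-y)/2)


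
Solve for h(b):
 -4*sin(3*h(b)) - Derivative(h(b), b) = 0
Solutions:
 h(b) = -acos((-C1 - exp(24*b))/(C1 - exp(24*b)))/3 + 2*pi/3
 h(b) = acos((-C1 - exp(24*b))/(C1 - exp(24*b)))/3


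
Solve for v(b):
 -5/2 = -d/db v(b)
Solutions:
 v(b) = C1 + 5*b/2


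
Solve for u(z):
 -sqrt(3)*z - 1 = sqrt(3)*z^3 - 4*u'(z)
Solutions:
 u(z) = C1 + sqrt(3)*z^4/16 + sqrt(3)*z^2/8 + z/4


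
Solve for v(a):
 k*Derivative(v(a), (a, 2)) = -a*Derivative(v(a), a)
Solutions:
 v(a) = C1 + C2*sqrt(k)*erf(sqrt(2)*a*sqrt(1/k)/2)


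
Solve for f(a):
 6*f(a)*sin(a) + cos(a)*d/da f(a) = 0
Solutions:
 f(a) = C1*cos(a)^6


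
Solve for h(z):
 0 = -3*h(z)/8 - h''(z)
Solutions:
 h(z) = C1*sin(sqrt(6)*z/4) + C2*cos(sqrt(6)*z/4)


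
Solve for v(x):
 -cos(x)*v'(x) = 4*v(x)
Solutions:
 v(x) = C1*(sin(x)^2 - 2*sin(x) + 1)/(sin(x)^2 + 2*sin(x) + 1)


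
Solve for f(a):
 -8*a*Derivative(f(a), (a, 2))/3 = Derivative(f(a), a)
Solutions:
 f(a) = C1 + C2*a^(5/8)


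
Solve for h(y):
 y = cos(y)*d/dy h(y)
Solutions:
 h(y) = C1 + Integral(y/cos(y), y)


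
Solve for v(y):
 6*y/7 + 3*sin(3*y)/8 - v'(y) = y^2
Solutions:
 v(y) = C1 - y^3/3 + 3*y^2/7 - cos(3*y)/8


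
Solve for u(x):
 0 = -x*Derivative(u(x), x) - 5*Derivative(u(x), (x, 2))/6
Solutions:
 u(x) = C1 + C2*erf(sqrt(15)*x/5)


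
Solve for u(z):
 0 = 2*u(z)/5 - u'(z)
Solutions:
 u(z) = C1*exp(2*z/5)


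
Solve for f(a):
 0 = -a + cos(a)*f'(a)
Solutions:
 f(a) = C1 + Integral(a/cos(a), a)


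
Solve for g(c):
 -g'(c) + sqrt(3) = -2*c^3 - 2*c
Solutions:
 g(c) = C1 + c^4/2 + c^2 + sqrt(3)*c


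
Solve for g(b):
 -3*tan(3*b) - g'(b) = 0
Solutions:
 g(b) = C1 + log(cos(3*b))


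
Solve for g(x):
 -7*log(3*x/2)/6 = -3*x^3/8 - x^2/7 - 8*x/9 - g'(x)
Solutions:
 g(x) = C1 - 3*x^4/32 - x^3/21 - 4*x^2/9 + 7*x*log(x)/6 - 7*x/6 - 7*x*log(2)/6 + 7*x*log(3)/6


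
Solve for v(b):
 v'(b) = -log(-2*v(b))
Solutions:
 Integral(1/(log(-_y) + log(2)), (_y, v(b))) = C1 - b


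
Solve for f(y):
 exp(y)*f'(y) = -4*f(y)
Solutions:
 f(y) = C1*exp(4*exp(-y))


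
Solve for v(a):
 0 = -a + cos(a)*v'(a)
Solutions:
 v(a) = C1 + Integral(a/cos(a), a)


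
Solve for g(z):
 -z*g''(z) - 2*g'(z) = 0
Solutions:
 g(z) = C1 + C2/z


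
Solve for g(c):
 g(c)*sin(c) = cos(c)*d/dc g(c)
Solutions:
 g(c) = C1/cos(c)


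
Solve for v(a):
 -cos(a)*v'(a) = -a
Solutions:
 v(a) = C1 + Integral(a/cos(a), a)


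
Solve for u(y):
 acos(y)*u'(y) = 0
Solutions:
 u(y) = C1


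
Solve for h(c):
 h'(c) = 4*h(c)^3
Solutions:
 h(c) = -sqrt(2)*sqrt(-1/(C1 + 4*c))/2
 h(c) = sqrt(2)*sqrt(-1/(C1 + 4*c))/2


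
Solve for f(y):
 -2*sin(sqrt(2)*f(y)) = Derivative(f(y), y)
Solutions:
 f(y) = sqrt(2)*(pi - acos((-exp(2*sqrt(2)*C1) - exp(4*sqrt(2)*y))/(exp(2*sqrt(2)*C1) - exp(4*sqrt(2)*y)))/2)
 f(y) = sqrt(2)*acos((-exp(2*sqrt(2)*C1) - exp(4*sqrt(2)*y))/(exp(2*sqrt(2)*C1) - exp(4*sqrt(2)*y)))/2


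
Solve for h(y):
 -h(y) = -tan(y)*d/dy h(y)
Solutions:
 h(y) = C1*sin(y)


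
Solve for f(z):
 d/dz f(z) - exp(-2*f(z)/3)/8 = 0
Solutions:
 f(z) = 3*log(-sqrt(C1 + z)) - 3*log(6) + 3*log(3)/2
 f(z) = 3*log(C1 + z)/2 - 3*log(6) + 3*log(3)/2


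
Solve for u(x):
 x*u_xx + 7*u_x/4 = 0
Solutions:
 u(x) = C1 + C2/x^(3/4)


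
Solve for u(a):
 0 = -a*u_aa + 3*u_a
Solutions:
 u(a) = C1 + C2*a^4


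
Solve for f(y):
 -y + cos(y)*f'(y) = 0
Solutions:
 f(y) = C1 + Integral(y/cos(y), y)


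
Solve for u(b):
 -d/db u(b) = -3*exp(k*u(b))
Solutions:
 u(b) = Piecewise((log(-1/(C1*k + 3*b*k))/k, Ne(k, 0)), (nan, True))
 u(b) = Piecewise((C1 + 3*b, Eq(k, 0)), (nan, True))


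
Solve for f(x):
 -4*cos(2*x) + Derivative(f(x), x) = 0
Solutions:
 f(x) = C1 + 2*sin(2*x)


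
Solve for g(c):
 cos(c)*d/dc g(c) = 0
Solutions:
 g(c) = C1


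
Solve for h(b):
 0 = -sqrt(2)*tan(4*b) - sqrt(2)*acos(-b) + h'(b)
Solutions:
 h(b) = C1 + sqrt(2)*(b*acos(-b) + sqrt(1 - b^2)) - sqrt(2)*log(cos(4*b))/4


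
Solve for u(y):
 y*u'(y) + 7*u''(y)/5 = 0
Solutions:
 u(y) = C1 + C2*erf(sqrt(70)*y/14)


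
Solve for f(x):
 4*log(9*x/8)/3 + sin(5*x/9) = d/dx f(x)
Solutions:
 f(x) = C1 + 4*x*log(x)/3 - 4*x*log(2) - 4*x/3 + 8*x*log(3)/3 - 9*cos(5*x/9)/5


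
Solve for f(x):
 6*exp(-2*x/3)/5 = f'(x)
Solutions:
 f(x) = C1 - 9*exp(-2*x/3)/5


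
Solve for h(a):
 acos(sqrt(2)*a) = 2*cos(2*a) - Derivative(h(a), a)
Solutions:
 h(a) = C1 - a*acos(sqrt(2)*a) + sqrt(2)*sqrt(1 - 2*a^2)/2 + sin(2*a)
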